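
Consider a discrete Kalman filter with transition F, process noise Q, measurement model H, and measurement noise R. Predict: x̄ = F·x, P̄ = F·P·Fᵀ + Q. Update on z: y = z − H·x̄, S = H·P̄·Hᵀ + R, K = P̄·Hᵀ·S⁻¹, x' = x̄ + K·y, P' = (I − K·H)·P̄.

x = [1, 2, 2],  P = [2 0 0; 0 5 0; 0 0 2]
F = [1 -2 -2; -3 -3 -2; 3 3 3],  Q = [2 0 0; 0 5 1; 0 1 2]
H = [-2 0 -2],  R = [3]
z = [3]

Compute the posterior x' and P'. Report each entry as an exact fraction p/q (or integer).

x̄ = F·x = [-7, -13, 15]
P̄ = F·P·Fᵀ + Q = [32 32 -36; 32 76 -74; -36 -74 83]
y = z − H·x̄ = [19]
S = H·P̄·Hᵀ + R = [175]
K = P̄·Hᵀ·S⁻¹ = [8/175; 12/25; -94/175]
x' = x̄ + K·y = [-1073/175, -97/25, 839/175]
P' = (I − K·H)·P̄ = [5536/175 704/25 -5548/175; 704/25 892/25 -722/25; -5548/175 -722/25 5689/175]

x' = [-1073/175, -97/25, 839/175]
P' = [5536/175 704/25 -5548/175; 704/25 892/25 -722/25; -5548/175 -722/25 5689/175]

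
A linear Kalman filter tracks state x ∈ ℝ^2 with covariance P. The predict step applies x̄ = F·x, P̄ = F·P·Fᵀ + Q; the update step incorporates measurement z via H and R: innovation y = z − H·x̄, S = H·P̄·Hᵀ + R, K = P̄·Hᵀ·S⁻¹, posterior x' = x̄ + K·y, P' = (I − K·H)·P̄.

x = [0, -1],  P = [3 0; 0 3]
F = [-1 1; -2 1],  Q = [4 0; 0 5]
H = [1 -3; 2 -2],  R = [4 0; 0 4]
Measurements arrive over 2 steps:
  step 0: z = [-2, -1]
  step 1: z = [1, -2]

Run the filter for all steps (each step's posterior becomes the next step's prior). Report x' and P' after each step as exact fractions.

step 0: x̄ = F·x = [-1, -1]
step 0: P̄ = F·P·Fᵀ + Q = [10 9; 9 20]
step 0: y = z − H·x̄ = [-4, -1]
step 0: S = H·P̄·Hᵀ + R = [140 68; 68 52]
step 0: K = P̄·Hᵀ·S⁻¹ = [-255/664 359/664; -289/664 97/664]
step 0: x' = x̄ + K·y = [-3/664, 395/664]
step 0: P' = (I − K·H)·P̄ = [1587/664 869/664; 869/664 675/664]
step 1: x̄ = F·x = [199/332, 401/664]
step 1: P̄ = F·P·Fᵀ + Q = [795/166 621/332; 621/332 6867/664]
step 1: y = z − H·x̄ = [1469/664, -661/332]
step 1: S = H·P̄·Hᵀ + R = [60187/664 18813/332; 18813/332 8227/166]
step 1: K = P̄·Hᵀ·S⁻¹ = [-61674/212695 95568/212695; -80487/212695 19314/212695]
step 1: x' = x̄ + K·y = [-199228/212695, -88069/212695]
step 1: P' = (I − K·H)·P̄ = [410052/212695 218916/212695; 218916/212695 180288/212695]

step 0: x' = [-3/664, 395/664], P' = [1587/664 869/664; 869/664 675/664]
step 1: x' = [-199228/212695, -88069/212695], P' = [410052/212695 218916/212695; 218916/212695 180288/212695]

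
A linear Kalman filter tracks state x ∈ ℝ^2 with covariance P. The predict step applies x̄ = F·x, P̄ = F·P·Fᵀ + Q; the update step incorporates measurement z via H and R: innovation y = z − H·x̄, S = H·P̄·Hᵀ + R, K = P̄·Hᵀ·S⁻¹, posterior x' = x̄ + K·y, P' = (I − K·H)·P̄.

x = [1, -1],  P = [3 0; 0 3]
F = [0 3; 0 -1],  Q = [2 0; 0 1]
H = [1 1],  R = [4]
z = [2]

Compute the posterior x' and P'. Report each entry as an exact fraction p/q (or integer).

x' = [23/19, -1/19]
P' = [151/19 -71/19; -71/19 51/19]

x̄ = F·x = [-3, 1]
P̄ = F·P·Fᵀ + Q = [29 -9; -9 4]
y = z − H·x̄ = [4]
S = H·P̄·Hᵀ + R = [19]
K = P̄·Hᵀ·S⁻¹ = [20/19; -5/19]
x' = x̄ + K·y = [23/19, -1/19]
P' = (I − K·H)·P̄ = [151/19 -71/19; -71/19 51/19]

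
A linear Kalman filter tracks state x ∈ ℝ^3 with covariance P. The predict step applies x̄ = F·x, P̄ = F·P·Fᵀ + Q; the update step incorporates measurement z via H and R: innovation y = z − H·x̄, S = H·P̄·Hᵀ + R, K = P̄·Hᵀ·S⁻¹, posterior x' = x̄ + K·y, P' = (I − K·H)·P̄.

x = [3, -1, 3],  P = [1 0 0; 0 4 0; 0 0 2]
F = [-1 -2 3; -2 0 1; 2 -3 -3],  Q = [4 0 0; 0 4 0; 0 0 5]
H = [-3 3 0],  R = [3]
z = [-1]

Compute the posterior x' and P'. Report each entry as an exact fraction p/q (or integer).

x̄ = F·x = [8, -3, 0]
P̄ = F·P·Fᵀ + Q = [39 8 4; 8 10 -10; 4 -10 63]
y = z − H·x̄ = [32]
S = H·P̄·Hᵀ + R = [300]
K = P̄·Hᵀ·S⁻¹ = [-31/100; 1/50; -7/50]
x' = x̄ + K·y = [-48/25, -59/25, -112/25]
P' = (I − K·H)·P̄ = [1017/100 493/50 -451/50; 493/50 247/25 -229/25; -451/50 -229/25 1428/25]

x' = [-48/25, -59/25, -112/25]
P' = [1017/100 493/50 -451/50; 493/50 247/25 -229/25; -451/50 -229/25 1428/25]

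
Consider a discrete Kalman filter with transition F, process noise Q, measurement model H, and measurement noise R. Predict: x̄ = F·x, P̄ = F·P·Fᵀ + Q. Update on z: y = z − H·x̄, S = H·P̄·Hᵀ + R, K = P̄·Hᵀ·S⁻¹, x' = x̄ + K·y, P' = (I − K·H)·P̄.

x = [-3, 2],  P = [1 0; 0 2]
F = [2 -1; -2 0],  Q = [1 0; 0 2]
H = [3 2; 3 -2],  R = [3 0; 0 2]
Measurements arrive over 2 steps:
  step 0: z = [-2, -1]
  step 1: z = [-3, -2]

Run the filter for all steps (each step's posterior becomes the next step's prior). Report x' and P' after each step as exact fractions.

step 0: x̄ = F·x = [-8, 6]
step 0: P̄ = F·P·Fᵀ + Q = [7 -4; -4 6]
step 0: y = z − H·x̄ = [10, 35]
step 0: S = H·P̄·Hᵀ + R = [42 39; 39 137]
step 0: K = P̄·Hᵀ·S⁻¹ = [650/4233 237/1411; 312/1411 -336/1411]
step 0: x' = x̄ + K·y = [-2479/4233, -174/1411]
step 0: P' = (I − K·H)·P̄ = [562/4233 44/1411; 44/1411 402/1411]
step 1: x̄ = F·x = [-4436/4233, 4958/4233]
step 1: P̄ = F·P·Fᵀ + Q = [7159/4233 -1984/4233; -1984/4233 10714/4233]
step 1: y = z − H·x̄ = [-9307/4233, 14758/4233]
step 1: S = H·P̄·Hᵀ + R = [96178/4233 21575/4233; 21575/4233 139561/4233]
step 1: K = P̄·Hᵀ·S⁻¹ = [447578/3061001 488895/3061001; 649792/3061001 -700980/3061001]
step 1: x' = x̄ + K·y = [-2487384/3061001, -287322/3061001]
step 1: P' = (I − K·H)·P̄ = [386754/3061001 91236/3061001; 91236/3061001 837834/3061001]

step 0: x' = [-2479/4233, -174/1411], P' = [562/4233 44/1411; 44/1411 402/1411]
step 1: x' = [-2487384/3061001, -287322/3061001], P' = [386754/3061001 91236/3061001; 91236/3061001 837834/3061001]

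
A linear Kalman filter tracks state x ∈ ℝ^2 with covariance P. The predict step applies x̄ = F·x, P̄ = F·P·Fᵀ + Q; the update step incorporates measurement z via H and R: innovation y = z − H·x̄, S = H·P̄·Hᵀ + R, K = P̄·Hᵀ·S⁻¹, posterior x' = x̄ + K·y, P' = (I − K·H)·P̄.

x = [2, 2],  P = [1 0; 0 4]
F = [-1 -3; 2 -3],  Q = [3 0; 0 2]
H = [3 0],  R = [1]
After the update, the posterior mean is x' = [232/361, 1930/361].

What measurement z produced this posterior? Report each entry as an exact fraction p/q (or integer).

z = [2]

x̄ = F·x = [-8, -2]
P̄ = F·P·Fᵀ + Q = [40 34; 34 42]
S = H·P̄·Hᵀ + R = [361]
K = P̄·Hᵀ·S⁻¹ = [120/361; 102/361]
x' − x̄ = [3120/361, 2652/361] = K·y
y = (KᵀK)⁻¹·Kᵀ·(x' − x̄) = [26]
z = y + H·x̄ = [26] + [-24] = [2]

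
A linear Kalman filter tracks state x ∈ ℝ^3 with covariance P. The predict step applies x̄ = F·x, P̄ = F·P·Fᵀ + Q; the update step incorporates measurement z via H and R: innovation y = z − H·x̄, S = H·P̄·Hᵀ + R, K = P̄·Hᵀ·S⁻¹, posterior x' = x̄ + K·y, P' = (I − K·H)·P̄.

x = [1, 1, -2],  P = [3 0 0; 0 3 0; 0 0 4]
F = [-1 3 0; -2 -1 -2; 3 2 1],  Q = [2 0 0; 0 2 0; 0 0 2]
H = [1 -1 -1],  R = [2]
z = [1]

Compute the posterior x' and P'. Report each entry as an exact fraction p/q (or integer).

x̄ = F·x = [2, 1, 3]
P̄ = F·P·Fᵀ + Q = [32 -3 9; -3 33 -32; 9 -32 45]
y = z − H·x̄ = [3]
S = H·P̄·Hᵀ + R = [36]
K = P̄·Hᵀ·S⁻¹ = [13/18; -1/9; -1/9]
x' = x̄ + K·y = [25/6, 2/3, 8/3]
P' = (I − K·H)·P̄ = [119/9 -1/9 107/9; -1/9 293/9 -292/9; 107/9 -292/9 401/9]

x' = [25/6, 2/3, 8/3]
P' = [119/9 -1/9 107/9; -1/9 293/9 -292/9; 107/9 -292/9 401/9]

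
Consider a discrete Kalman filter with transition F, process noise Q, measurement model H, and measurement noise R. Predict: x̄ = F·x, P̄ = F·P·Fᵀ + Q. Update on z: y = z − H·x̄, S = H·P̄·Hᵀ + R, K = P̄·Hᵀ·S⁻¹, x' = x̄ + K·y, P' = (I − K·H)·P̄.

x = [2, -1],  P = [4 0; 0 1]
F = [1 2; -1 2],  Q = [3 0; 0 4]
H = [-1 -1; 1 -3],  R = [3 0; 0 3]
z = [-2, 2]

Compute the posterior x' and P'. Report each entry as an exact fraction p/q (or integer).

x' = [1364/849, -148/849]
P' = [451/283 88/283; 88/283 100/283]

x̄ = F·x = [0, -4]
P̄ = F·P·Fᵀ + Q = [11 0; 0 12]
y = z − H·x̄ = [-6, -10]
S = H·P̄·Hᵀ + R = [26 25; 25 122]
K = P̄·Hᵀ·S⁻¹ = [-539/849 187/849; -188/849 -212/849]
x' = x̄ + K·y = [1364/849, -148/849]
P' = (I − K·H)·P̄ = [451/283 88/283; 88/283 100/283]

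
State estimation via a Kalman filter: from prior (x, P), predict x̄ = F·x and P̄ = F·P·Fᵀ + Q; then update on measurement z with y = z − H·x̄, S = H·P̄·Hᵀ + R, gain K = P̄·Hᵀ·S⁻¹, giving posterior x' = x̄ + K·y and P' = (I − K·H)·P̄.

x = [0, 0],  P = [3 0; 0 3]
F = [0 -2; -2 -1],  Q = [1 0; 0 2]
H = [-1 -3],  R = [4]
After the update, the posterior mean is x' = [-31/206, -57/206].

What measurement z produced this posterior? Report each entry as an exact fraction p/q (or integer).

z = [1]

x̄ = F·x = [0, 0]
P̄ = F·P·Fᵀ + Q = [13 6; 6 17]
S = H·P̄·Hᵀ + R = [206]
K = P̄·Hᵀ·S⁻¹ = [-31/206; -57/206]
x' − x̄ = [-31/206, -57/206] = K·y
y = (KᵀK)⁻¹·Kᵀ·(x' − x̄) = [1]
z = y + H·x̄ = [1] + [0] = [1]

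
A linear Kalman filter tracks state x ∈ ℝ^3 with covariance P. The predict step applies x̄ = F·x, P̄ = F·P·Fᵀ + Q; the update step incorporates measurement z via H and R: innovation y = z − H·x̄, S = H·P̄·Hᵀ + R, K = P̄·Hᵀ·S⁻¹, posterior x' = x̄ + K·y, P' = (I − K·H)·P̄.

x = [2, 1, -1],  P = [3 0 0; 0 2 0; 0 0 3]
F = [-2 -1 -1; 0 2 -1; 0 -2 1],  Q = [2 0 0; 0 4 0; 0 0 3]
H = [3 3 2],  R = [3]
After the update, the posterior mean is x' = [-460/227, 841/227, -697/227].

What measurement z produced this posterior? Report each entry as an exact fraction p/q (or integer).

x̄ = F·x = [-4, 3, -3]
P̄ = F·P·Fᵀ + Q = [19 -1 1; -1 15 -11; 1 -11 14]
S = H·P̄·Hᵀ + R = [227]
K = P̄·Hᵀ·S⁻¹ = [56/227; 20/227; -2/227]
x' − x̄ = [448/227, 160/227, -16/227] = K·y
y = (KᵀK)⁻¹·Kᵀ·(x' − x̄) = [8]
z = y + H·x̄ = [8] + [-9] = [-1]

z = [-1]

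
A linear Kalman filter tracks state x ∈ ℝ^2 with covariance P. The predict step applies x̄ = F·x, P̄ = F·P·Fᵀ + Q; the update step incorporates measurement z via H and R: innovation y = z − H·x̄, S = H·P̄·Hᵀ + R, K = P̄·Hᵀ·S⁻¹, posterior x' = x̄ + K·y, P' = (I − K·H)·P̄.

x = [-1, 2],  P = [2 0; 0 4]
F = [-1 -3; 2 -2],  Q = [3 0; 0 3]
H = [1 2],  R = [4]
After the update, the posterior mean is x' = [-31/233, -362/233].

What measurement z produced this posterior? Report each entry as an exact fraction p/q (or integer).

x̄ = F·x = [-5, -6]
P̄ = F·P·Fᵀ + Q = [41 20; 20 27]
S = H·P̄·Hᵀ + R = [233]
K = P̄·Hᵀ·S⁻¹ = [81/233; 74/233]
x' − x̄ = [1134/233, 1036/233] = K·y
y = (KᵀK)⁻¹·Kᵀ·(x' − x̄) = [14]
z = y + H·x̄ = [14] + [-17] = [-3]

z = [-3]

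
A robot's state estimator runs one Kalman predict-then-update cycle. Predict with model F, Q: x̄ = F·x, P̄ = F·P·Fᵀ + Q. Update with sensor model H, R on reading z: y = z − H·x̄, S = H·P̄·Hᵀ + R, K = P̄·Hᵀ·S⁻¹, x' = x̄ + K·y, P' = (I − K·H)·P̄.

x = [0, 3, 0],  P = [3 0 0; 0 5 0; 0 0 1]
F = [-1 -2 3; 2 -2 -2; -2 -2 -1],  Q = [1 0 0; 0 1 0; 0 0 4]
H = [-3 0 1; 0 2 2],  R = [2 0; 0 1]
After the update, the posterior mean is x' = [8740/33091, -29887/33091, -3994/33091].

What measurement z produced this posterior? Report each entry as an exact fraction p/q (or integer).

z = [-1, -2]

x̄ = F·x = [-6, -6, -6]
P̄ = F·P·Fᵀ + Q = [33 8 23; 8 37 10; 23 10 37]
S = H·P̄·Hᵀ + R = [198 -92; -92 377]
K = P̄·Hᵀ·S⁻¹ = [-11474/33091 2642/33091; 1685/33091 8662/33091; -1708/33091 7834/33091]
x' − x̄ = [207286/33091, 168659/33091, 194552/33091] = K·y
y = (KᵀK)⁻¹·Kᵀ·(x' − x̄) = [-13, 22]
z = y + H·x̄ = [-13, 22] + [12, -24] = [-1, -2]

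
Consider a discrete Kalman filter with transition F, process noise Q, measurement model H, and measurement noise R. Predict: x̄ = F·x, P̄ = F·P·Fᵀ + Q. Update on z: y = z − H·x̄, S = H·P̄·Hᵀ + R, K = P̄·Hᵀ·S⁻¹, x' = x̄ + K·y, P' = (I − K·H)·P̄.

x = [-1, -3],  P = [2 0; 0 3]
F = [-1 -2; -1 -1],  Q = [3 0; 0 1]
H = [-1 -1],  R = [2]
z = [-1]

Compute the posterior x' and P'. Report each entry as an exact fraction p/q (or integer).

x' = [37/41, 24/41]
P' = [72/41 -22/41; -22/41 50/41]

x̄ = F·x = [7, 4]
P̄ = F·P·Fᵀ + Q = [17 8; 8 6]
y = z − H·x̄ = [10]
S = H·P̄·Hᵀ + R = [41]
K = P̄·Hᵀ·S⁻¹ = [-25/41; -14/41]
x' = x̄ + K·y = [37/41, 24/41]
P' = (I − K·H)·P̄ = [72/41 -22/41; -22/41 50/41]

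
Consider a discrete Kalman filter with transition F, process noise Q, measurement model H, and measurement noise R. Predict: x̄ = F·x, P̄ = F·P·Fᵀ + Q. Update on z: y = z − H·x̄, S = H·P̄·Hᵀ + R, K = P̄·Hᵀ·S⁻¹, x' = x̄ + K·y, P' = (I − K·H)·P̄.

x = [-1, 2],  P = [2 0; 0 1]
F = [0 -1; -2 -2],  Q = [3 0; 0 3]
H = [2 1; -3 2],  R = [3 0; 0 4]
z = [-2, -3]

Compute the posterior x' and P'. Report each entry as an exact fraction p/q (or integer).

x̄ = F·x = [-2, -2]
P̄ = F·P·Fᵀ + Q = [4 2; 2 15]
y = z − H·x̄ = [4, -5]
S = H·P̄·Hᵀ + R = [42 8; 8 76]
K = P̄·Hᵀ·S⁻¹ = [103/391 -52/391; 313/782 107/391]
x' = x̄ + K·y = [-110/391, -691/391]
P' = (I − K·H)·P̄ = [118/391 73/391; 73/391 647/782]

x' = [-110/391, -691/391]
P' = [118/391 73/391; 73/391 647/782]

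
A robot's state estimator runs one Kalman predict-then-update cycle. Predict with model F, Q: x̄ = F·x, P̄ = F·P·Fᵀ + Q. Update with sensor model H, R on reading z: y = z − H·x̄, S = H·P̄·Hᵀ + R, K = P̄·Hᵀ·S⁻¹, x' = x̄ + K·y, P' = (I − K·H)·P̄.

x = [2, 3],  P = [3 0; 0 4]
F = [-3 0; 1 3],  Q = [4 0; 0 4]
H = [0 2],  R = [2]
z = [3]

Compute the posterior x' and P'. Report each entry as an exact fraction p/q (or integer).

x̄ = F·x = [-6, 11]
P̄ = F·P·Fᵀ + Q = [31 -9; -9 43]
y = z − H·x̄ = [-19]
S = H·P̄·Hᵀ + R = [174]
K = P̄·Hᵀ·S⁻¹ = [-3/29; 43/87]
x' = x̄ + K·y = [-117/29, 140/87]
P' = (I − K·H)·P̄ = [845/29 -3/29; -3/29 43/87]

x' = [-117/29, 140/87]
P' = [845/29 -3/29; -3/29 43/87]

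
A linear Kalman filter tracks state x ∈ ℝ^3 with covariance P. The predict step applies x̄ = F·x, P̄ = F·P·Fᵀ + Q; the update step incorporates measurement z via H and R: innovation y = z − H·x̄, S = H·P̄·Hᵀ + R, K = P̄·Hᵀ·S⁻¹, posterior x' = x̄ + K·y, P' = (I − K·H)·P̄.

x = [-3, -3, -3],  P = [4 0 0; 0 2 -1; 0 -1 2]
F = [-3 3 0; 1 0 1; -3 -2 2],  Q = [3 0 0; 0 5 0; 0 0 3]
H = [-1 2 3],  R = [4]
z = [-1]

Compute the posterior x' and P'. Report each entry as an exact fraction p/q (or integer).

x' = [22/23, -452/69, 101/23]
P' = [10125/184 -2551/184 5061/184; -2551/184 5711/552 -2111/184; 5061/184 -2111/184 3165/184]

x̄ = F·x = [0, -6, 9]
P̄ = F·P·Fᵀ + Q = [57 -15 18; -15 11 -6; 18 -6 63]
y = z − H·x̄ = [-16]
S = H·P̄·Hᵀ + R = [552]
K = P̄·Hᵀ·S⁻¹ = [-11/184; 19/552; 53/184]
x' = x̄ + K·y = [22/23, -452/69, 101/23]
P' = (I − K·H)·P̄ = [10125/184 -2551/184 5061/184; -2551/184 5711/552 -2111/184; 5061/184 -2111/184 3165/184]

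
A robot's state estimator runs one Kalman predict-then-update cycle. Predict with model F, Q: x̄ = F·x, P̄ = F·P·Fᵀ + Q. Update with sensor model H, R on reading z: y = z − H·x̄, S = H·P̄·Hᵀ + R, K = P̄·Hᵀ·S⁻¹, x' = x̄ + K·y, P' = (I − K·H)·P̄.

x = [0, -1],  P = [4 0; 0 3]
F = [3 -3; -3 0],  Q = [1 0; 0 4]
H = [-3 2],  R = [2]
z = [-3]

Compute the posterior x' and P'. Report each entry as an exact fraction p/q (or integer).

x' = [107/65, 188/195]
P' = [288/65 1252/195; 1252/195 5728/585]

x̄ = F·x = [3, 0]
P̄ = F·P·Fᵀ + Q = [64 -36; -36 40]
y = z − H·x̄ = [6]
S = H·P̄·Hᵀ + R = [1170]
K = P̄·Hᵀ·S⁻¹ = [-44/195; 94/585]
x' = x̄ + K·y = [107/65, 188/195]
P' = (I − K·H)·P̄ = [288/65 1252/195; 1252/195 5728/585]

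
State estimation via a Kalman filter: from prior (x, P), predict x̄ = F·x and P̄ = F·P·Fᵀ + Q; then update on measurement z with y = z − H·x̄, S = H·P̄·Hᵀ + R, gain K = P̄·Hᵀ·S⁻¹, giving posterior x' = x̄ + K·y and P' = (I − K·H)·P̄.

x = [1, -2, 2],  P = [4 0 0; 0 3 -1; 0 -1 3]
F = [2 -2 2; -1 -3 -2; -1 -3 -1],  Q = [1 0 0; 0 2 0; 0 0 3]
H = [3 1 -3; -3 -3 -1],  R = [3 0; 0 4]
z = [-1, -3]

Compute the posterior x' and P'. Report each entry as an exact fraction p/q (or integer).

x̄ = F·x = [10, 1, 3]
P̄ = F·P·Fᵀ + Q = [49 0 8; 0 33 28; 8 28 31]
y = z − H·x̄ = [-23, 33]
S = H·P̄·Hᵀ + R = [444 -175; -175 989]
K = P̄·Hᵀ·S⁻¹ = [94522/408491 -47295/408491; -72664/408491 -65313/408491; -64874/408491 -68891/408491]
x' = x̄ + K·y = [350169/408491, -75566/408491, 444172/408491]
P' = (I − K·H)·P̄ = [1059128/408491 -1185843/408491 569325/408491; -1185843/408491 1479588/408491 -619983/408491; 569325/408491 -619983/408491 427538/408491]

x' = [350169/408491, -75566/408491, 444172/408491]
P' = [1059128/408491 -1185843/408491 569325/408491; -1185843/408491 1479588/408491 -619983/408491; 569325/408491 -619983/408491 427538/408491]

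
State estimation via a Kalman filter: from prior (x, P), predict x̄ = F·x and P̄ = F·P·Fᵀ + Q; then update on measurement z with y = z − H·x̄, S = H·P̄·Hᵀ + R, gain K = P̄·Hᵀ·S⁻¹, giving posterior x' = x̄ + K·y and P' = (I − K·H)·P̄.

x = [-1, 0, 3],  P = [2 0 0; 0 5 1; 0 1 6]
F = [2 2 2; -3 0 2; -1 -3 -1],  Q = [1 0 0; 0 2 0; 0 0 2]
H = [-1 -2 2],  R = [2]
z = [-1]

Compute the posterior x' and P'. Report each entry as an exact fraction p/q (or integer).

x' = [-1589/859, 4531/859, 3282/859]
P' = [11998/859 -11984/859 -6186/859; -11984/859 21412/859 15292/859; -6186/859 15292/859 12399/859]

x̄ = F·x = [4, 9, -2]
P̄ = F·P·Fᵀ + Q = [61 16 -54; 16 44 -12; -54 -12 61]
y = z − H·x̄ = [25]
S = H·P̄·Hᵀ + R = [859]
K = P̄·Hᵀ·S⁻¹ = [-201/859; -128/859; 200/859]
x' = x̄ + K·y = [-1589/859, 4531/859, 3282/859]
P' = (I − K·H)·P̄ = [11998/859 -11984/859 -6186/859; -11984/859 21412/859 15292/859; -6186/859 15292/859 12399/859]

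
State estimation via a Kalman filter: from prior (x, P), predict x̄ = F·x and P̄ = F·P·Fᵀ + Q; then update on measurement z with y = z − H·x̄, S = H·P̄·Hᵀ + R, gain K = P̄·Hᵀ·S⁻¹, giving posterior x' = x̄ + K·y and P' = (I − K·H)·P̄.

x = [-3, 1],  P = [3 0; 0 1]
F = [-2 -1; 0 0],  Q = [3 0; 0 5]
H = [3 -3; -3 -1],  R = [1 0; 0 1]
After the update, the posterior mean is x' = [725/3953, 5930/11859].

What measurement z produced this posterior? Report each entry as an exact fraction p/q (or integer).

z = [-1, -1]

x̄ = F·x = [5, 0]
P̄ = F·P·Fᵀ + Q = [16 0; 0 5]
S = H·P̄·Hᵀ + R = [190 -129; -129 150]
K = P̄·Hᵀ·S⁻¹ = [336/3953 -976/3953; -965/3953 -2885/11859]
x' − x̄ = [-19040/3953, 5930/11859] = K·y
y = (KᵀK)⁻¹·Kᵀ·(x' − x̄) = [-16, 14]
z = y + H·x̄ = [-16, 14] + [15, -15] = [-1, -1]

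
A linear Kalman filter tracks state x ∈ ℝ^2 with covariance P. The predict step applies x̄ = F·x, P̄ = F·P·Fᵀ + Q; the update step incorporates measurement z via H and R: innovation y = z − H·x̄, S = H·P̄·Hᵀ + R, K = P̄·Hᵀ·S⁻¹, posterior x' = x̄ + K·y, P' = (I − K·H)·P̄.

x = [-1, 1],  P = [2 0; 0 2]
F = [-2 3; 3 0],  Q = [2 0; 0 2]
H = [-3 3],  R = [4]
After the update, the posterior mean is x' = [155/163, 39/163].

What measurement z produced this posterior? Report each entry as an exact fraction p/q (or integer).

x̄ = F·x = [5, -3]
P̄ = F·P·Fᵀ + Q = [28 -12; -12 20]
S = H·P̄·Hᵀ + R = [652]
K = P̄·Hᵀ·S⁻¹ = [-30/163; 24/163]
x' − x̄ = [-660/163, 528/163] = K·y
y = (KᵀK)⁻¹·Kᵀ·(x' − x̄) = [22]
z = y + H·x̄ = [22] + [-24] = [-2]

z = [-2]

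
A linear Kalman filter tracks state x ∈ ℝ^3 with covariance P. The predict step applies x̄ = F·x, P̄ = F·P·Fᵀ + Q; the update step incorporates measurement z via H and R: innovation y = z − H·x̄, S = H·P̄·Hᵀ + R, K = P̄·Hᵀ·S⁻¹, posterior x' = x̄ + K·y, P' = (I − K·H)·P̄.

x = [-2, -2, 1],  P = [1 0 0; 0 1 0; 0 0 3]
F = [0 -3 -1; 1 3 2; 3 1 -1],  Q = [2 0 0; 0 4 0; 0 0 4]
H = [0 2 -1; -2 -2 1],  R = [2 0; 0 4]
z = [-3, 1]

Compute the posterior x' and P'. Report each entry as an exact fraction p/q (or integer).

x' = [3119/1891, -9482/1891, -413/61]
P' = [2438/1891 -1381/1891 -34/61; -1381/1891 6712/1891 374/61; -34/61 374/61 748/61]

x̄ = F·x = [5, -6, -9]
P̄ = F·P·Fᵀ + Q = [14 -15 0; -15 26 0; 0 0 17]
y = z − H·x̄ = [0, 8]
S = H·P̄·Hᵀ + R = [123 -61; -61 61]
K = P̄·Hᵀ·S⁻¹ = [-14/31 -792/1891; 15/31 233/1891; 0 17/61]
x' = x̄ + K·y = [3119/1891, -9482/1891, -413/61]
P' = (I − K·H)·P̄ = [2438/1891 -1381/1891 -34/61; -1381/1891 6712/1891 374/61; -34/61 374/61 748/61]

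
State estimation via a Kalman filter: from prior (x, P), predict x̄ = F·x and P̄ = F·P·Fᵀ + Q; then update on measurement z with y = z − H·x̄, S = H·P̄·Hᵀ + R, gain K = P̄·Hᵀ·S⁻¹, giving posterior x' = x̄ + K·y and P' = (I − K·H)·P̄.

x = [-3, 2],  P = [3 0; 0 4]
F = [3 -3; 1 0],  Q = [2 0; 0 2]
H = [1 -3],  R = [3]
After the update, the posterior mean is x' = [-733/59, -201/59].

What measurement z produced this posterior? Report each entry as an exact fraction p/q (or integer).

z = [-2]

x̄ = F·x = [-15, -3]
P̄ = F·P·Fᵀ + Q = [65 9; 9 5]
S = H·P̄·Hᵀ + R = [59]
K = P̄·Hᵀ·S⁻¹ = [38/59; -6/59]
x' − x̄ = [152/59, -24/59] = K·y
y = (KᵀK)⁻¹·Kᵀ·(x' − x̄) = [4]
z = y + H·x̄ = [4] + [-6] = [-2]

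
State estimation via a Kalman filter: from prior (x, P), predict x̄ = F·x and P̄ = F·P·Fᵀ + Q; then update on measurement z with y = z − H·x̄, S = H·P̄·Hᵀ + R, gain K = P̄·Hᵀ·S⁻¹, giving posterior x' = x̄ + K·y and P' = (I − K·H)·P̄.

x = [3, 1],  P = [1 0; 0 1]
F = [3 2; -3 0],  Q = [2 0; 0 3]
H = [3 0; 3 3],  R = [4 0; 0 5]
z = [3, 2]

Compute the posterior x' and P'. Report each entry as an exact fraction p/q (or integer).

x̄ = F·x = [11, -9]
P̄ = F·P·Fᵀ + Q = [15 -9; -9 12]
y = z − H·x̄ = [-30, -4]
S = H·P̄·Hᵀ + R = [139 54; 54 86]
K = P̄·Hᵀ·S⁻¹ = [1449/4519 36/4519; -1404/4519 2709/9038]
x' = x̄ + K·y = [6095/4519, -3969/4519]
P' = (I − K·H)·P̄ = [1932/4519 -1872/4519; -1872/4519 8259/9038]

x' = [6095/4519, -3969/4519]
P' = [1932/4519 -1872/4519; -1872/4519 8259/9038]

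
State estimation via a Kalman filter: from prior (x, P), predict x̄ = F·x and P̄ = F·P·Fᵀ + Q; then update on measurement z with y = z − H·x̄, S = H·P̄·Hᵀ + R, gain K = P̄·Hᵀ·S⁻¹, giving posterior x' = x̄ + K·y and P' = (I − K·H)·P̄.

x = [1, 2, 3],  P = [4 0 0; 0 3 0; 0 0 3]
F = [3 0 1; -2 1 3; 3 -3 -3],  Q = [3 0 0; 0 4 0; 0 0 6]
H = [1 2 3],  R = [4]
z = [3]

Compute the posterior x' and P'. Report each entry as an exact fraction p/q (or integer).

x' = [1449/164, 1001/164, -993/164]
P' = [4005/164 485/164 -1617/164; 485/164 15575/492 -3665/164; -1617/164 -3665/164 3069/164]

x̄ = F·x = [6, 9, -12]
P̄ = F·P·Fᵀ + Q = [42 -15 27; -15 50 -60; 27 -60 96]
y = z − H·x̄ = [15]
S = H·P̄·Hᵀ + R = [492]
K = P̄·Hᵀ·S⁻¹ = [31/164; -95/492; 65/164]
x' = x̄ + K·y = [1449/164, 1001/164, -993/164]
P' = (I − K·H)·P̄ = [4005/164 485/164 -1617/164; 485/164 15575/492 -3665/164; -1617/164 -3665/164 3069/164]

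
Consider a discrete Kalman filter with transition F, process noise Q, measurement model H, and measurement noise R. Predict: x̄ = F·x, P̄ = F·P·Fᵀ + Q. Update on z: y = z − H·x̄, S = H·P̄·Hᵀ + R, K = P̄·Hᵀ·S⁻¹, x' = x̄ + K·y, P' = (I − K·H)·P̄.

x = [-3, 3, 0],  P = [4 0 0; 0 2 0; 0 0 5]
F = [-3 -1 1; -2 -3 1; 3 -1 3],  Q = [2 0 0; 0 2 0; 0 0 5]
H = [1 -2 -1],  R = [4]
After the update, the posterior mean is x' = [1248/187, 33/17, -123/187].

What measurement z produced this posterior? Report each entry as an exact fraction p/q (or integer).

x̄ = F·x = [6, -3, -12]
P̄ = F·P·Fᵀ + Q = [45 35 -19; 35 41 -3; -19 -3 88]
S = H·P̄·Hᵀ + R = [187]
K = P̄·Hᵀ·S⁻¹ = [-6/187; -4/17; -101/187]
x' − x̄ = [126/187, 84/17, 2121/187] = K·y
y = (KᵀK)⁻¹·Kᵀ·(x' − x̄) = [-21]
z = y + H·x̄ = [-21] + [24] = [3]

z = [3]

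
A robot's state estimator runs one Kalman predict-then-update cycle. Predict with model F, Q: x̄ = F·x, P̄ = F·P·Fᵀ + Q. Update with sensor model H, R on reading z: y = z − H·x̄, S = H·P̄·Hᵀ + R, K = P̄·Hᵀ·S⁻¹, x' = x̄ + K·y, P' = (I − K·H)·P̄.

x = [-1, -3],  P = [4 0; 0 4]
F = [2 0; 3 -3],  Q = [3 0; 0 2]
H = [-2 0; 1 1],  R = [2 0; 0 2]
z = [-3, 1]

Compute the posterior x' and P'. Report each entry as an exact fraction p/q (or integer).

x' = [2189/1879, 526/1879]
P' = [868/1879 -782/1879; -782/1879 4298/1879]

x̄ = F·x = [-2, 6]
P̄ = F·P·Fᵀ + Q = [19 24; 24 74]
y = z − H·x̄ = [-7, -3]
S = H·P̄·Hᵀ + R = [78 -86; -86 143]
K = P̄·Hᵀ·S⁻¹ = [-868/1879 43/1879; 782/1879 1758/1879]
x' = x̄ + K·y = [2189/1879, 526/1879]
P' = (I − K·H)·P̄ = [868/1879 -782/1879; -782/1879 4298/1879]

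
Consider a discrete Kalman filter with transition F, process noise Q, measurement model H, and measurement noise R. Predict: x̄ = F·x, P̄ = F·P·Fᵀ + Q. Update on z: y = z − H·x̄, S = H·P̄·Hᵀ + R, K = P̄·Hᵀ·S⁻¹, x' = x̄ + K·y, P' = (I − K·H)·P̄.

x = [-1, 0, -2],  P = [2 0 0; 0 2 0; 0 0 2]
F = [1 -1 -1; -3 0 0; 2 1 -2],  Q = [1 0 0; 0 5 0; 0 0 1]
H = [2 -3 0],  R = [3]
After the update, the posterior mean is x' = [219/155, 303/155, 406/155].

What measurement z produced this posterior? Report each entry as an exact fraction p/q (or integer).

z = [-3]

x̄ = F·x = [1, 3, 2]
P̄ = F·P·Fᵀ + Q = [7 -6 6; -6 23 -12; 6 -12 19]
S = H·P̄·Hᵀ + R = [310]
K = P̄·Hᵀ·S⁻¹ = [16/155; -81/310; 24/155]
x' − x̄ = [64/155, -162/155, 96/155] = K·y
y = (KᵀK)⁻¹·Kᵀ·(x' − x̄) = [4]
z = y + H·x̄ = [4] + [-7] = [-3]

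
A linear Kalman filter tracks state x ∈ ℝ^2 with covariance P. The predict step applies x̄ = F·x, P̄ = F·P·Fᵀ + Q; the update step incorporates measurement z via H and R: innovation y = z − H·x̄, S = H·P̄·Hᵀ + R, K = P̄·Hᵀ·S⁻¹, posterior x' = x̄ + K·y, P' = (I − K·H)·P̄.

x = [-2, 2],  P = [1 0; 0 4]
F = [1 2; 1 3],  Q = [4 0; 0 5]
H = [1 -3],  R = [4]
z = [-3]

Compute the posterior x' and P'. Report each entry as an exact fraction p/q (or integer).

x̄ = F·x = [2, 4]
P̄ = F·P·Fᵀ + Q = [21 25; 25 42]
y = z − H·x̄ = [7]
S = H·P̄·Hᵀ + R = [253]
K = P̄·Hᵀ·S⁻¹ = [-54/253; -101/253]
x' = x̄ + K·y = [128/253, 305/253]
P' = (I − K·H)·P̄ = [2397/253 871/253; 871/253 425/253]

x' = [128/253, 305/253]
P' = [2397/253 871/253; 871/253 425/253]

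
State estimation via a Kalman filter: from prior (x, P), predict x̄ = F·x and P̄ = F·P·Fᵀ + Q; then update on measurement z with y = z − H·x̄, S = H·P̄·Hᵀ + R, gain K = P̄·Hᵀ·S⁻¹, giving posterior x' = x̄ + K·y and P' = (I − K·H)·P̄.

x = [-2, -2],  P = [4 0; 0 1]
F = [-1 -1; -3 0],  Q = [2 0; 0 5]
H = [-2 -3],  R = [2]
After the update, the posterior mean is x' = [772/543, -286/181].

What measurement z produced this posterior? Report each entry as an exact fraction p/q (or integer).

x̄ = F·x = [4, 6]
P̄ = F·P·Fᵀ + Q = [7 12; 12 41]
S = H·P̄·Hᵀ + R = [543]
K = P̄·Hᵀ·S⁻¹ = [-50/543; -49/181]
x' − x̄ = [-1400/543, -1372/181] = K·y
y = (KᵀK)⁻¹·Kᵀ·(x' − x̄) = [28]
z = y + H·x̄ = [28] + [-26] = [2]

z = [2]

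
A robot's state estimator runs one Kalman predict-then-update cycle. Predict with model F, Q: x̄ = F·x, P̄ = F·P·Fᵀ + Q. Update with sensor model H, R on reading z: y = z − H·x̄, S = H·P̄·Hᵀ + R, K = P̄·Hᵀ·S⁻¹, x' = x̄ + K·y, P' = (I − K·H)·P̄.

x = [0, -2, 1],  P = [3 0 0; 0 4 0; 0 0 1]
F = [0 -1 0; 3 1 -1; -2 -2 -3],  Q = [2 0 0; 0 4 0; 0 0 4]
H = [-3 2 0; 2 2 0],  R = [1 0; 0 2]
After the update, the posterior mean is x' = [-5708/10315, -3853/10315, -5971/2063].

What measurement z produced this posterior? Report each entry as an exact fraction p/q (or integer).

z = [1, -2]

x̄ = F·x = [2, -3, 1]
P̄ = F·P·Fᵀ + Q = [6 -4 8; -4 36 -23; 8 -23 41]
S = H·P̄·Hᵀ + R = [247 116; 116 138]
K = P̄·Hᵀ·S⁻¹ = [-2026/10315 2002/10315; 2084/10315 3032/10315; -618/2063 71/2063]
x' − x̄ = [-26338/10315, 27092/10315, -8034/2063] = K·y
y = (KᵀK)⁻¹·Kᵀ·(x' − x̄) = [13, 0]
z = y + H·x̄ = [13, 0] + [-12, -2] = [1, -2]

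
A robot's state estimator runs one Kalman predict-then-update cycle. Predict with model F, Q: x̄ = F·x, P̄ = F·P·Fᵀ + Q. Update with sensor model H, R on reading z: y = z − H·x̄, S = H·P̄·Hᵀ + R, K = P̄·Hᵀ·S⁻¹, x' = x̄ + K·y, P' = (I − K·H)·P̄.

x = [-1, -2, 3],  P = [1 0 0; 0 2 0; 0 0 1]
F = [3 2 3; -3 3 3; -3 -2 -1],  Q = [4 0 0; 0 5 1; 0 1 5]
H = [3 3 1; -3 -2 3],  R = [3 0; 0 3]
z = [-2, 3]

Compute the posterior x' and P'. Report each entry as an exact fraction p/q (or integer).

x̄ = F·x = [2, 6, 4]
P̄ = F·P·Fᵀ + Q = [30 12 -20; 12 41 -5; -20 -5 23]
y = z − H·x̄ = [-30, 9]
S = H·P̄·Hᵀ + R = [731 -782; -782 1208]
K = P̄·Hᵀ·S⁻¹ = [-2005/67881 -1303/7986; 13671/45254 455/5324; 7647/45254 1195/5324]
x' = x̄ + K·y = [64155/45254, -207597/90508, 86047/90508]
P' = (I − K·H)·P̄ = [321823/67881 -233133/45254 51743/45254; -233133/45254 528915/90508 -105921/90508; 51743/45254 -105921/90508 53187/90508]

x' = [64155/45254, -207597/90508, 86047/90508]
P' = [321823/67881 -233133/45254 51743/45254; -233133/45254 528915/90508 -105921/90508; 51743/45254 -105921/90508 53187/90508]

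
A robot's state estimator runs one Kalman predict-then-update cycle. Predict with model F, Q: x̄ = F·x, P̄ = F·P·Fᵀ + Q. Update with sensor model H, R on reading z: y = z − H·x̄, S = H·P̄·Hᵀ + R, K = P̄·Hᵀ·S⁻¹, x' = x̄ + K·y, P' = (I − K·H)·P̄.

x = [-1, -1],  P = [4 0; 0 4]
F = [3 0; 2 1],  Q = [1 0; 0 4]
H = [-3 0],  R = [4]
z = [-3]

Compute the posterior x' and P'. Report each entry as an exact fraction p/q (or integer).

x̄ = F·x = [-3, -3]
P̄ = F·P·Fᵀ + Q = [37 24; 24 24]
y = z − H·x̄ = [-12]
S = H·P̄·Hᵀ + R = [337]
K = P̄·Hᵀ·S⁻¹ = [-111/337; -72/337]
x' = x̄ + K·y = [321/337, -147/337]
P' = (I − K·H)·P̄ = [148/337 96/337; 96/337 2904/337]

x' = [321/337, -147/337]
P' = [148/337 96/337; 96/337 2904/337]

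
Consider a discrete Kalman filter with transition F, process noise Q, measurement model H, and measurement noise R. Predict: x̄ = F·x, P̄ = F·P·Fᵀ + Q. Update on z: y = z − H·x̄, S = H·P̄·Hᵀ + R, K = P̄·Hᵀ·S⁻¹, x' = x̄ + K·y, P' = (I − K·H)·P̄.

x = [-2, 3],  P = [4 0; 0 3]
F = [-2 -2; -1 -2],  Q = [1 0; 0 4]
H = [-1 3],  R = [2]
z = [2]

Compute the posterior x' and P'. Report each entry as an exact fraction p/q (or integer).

x' = [190/91, 116/91]
P' = [1678/91 580/91; 580/91 220/91]

x̄ = F·x = [-2, -4]
P̄ = F·P·Fᵀ + Q = [29 20; 20 20]
y = z − H·x̄ = [12]
S = H·P̄·Hᵀ + R = [91]
K = P̄·Hᵀ·S⁻¹ = [31/91; 40/91]
x' = x̄ + K·y = [190/91, 116/91]
P' = (I − K·H)·P̄ = [1678/91 580/91; 580/91 220/91]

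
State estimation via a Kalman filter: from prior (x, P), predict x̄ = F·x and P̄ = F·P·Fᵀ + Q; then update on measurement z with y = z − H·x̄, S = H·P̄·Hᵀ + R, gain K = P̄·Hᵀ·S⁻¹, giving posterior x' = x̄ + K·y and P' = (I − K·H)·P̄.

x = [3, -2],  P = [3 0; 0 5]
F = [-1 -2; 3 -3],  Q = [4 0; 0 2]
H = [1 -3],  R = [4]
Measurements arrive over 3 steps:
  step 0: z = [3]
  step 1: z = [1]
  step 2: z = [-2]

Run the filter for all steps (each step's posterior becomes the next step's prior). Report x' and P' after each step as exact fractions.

step 0: x̄ = F·x = [1, 15]
step 0: P̄ = F·P·Fᵀ + Q = [27 21; 21 74]
step 0: y = z − H·x̄ = [47]
step 0: S = H·P̄·Hᵀ + R = [571]
step 0: K = P̄·Hᵀ·S⁻¹ = [-36/571; -201/571]
step 0: x' = x̄ + K·y = [-1121/571, -882/571]
step 0: P' = (I − K·H)·P̄ = [14121/571 4755/571; 4755/571 1853/571]
step 1: x̄ = F·x = [2885/571, -717/571]
step 1: P̄ = F·P·Fᵀ + Q = [42837/571 -45510/571; -45510/571 59318/571]
step 1: y = z − H·x̄ = [-4465/571]
step 1: S = H·P̄·Hᵀ + R = [852043/571]
step 1: K = P̄·Hᵀ·S⁻¹ = [179367/852043; -223464/852043]
step 1: x' = x̄ + K·y = [2902400/852043, 677499/852043]
step 1: P' = (I − K·H)·P̄ = [7576962/852043 2286498/852043; 2286498/852043 1060118/852043]
step 2: x̄ = F·x = [-4257398/852043, 6674703/852043]
step 2: P̄ = F·P·Fᵀ + Q = [24371598/852043 -23229672/852043; -23229672/852043 38280842/852043]
step 2: y = z − H·x̄ = [22577421/852043]
step 2: S = H·P̄·Hᵀ + R = [511685380/852043]
step 2: K = P̄·Hᵀ·S⁻¹ = [47030307/255842690; -4060947/15049570]
step 2: x' = x̄ + K·y = [-32159311/255842690, 10287861/15049570]
step 2: P' = (I − K·H)·P̄ = [1063089327/127921345 19000563/7524785; 19000563/7524785 9040819/7524785]

step 0: x' = [-1121/571, -882/571], P' = [14121/571 4755/571; 4755/571 1853/571]
step 1: x' = [2902400/852043, 677499/852043], P' = [7576962/852043 2286498/852043; 2286498/852043 1060118/852043]
step 2: x' = [-32159311/255842690, 10287861/15049570], P' = [1063089327/127921345 19000563/7524785; 19000563/7524785 9040819/7524785]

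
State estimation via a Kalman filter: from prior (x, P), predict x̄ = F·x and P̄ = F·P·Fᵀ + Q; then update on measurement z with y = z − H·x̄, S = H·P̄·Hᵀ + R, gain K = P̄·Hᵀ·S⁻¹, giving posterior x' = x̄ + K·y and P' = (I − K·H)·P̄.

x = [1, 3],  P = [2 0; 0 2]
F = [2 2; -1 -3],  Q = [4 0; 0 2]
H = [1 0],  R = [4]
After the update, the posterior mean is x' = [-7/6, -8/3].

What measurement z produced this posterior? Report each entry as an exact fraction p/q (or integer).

z = [-3]

x̄ = F·x = [8, -10]
P̄ = F·P·Fᵀ + Q = [20 -16; -16 22]
S = H·P̄·Hᵀ + R = [24]
K = P̄·Hᵀ·S⁻¹ = [5/6; -2/3]
x' − x̄ = [-55/6, 22/3] = K·y
y = (KᵀK)⁻¹·Kᵀ·(x' − x̄) = [-11]
z = y + H·x̄ = [-11] + [8] = [-3]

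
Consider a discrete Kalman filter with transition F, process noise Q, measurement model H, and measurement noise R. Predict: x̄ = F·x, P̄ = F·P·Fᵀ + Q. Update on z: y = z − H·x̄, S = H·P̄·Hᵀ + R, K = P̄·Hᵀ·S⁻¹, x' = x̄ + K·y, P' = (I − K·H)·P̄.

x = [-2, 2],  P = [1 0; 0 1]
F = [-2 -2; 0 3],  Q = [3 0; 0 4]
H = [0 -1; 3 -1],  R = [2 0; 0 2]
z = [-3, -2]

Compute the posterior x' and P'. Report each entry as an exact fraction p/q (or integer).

x' = [669/1289, 4519/1289]
P' = [472/1289 618/1289; 618/1289 1978/1289]

x̄ = F·x = [0, 6]
P̄ = F·P·Fᵀ + Q = [11 -6; -6 13]
y = z − H·x̄ = [3, 4]
S = H·P̄·Hᵀ + R = [15 31; 31 150]
K = P̄·Hᵀ·S⁻¹ = [-309/1289 399/1289; -989/1289 -62/1289]
x' = x̄ + K·y = [669/1289, 4519/1289]
P' = (I − K·H)·P̄ = [472/1289 618/1289; 618/1289 1978/1289]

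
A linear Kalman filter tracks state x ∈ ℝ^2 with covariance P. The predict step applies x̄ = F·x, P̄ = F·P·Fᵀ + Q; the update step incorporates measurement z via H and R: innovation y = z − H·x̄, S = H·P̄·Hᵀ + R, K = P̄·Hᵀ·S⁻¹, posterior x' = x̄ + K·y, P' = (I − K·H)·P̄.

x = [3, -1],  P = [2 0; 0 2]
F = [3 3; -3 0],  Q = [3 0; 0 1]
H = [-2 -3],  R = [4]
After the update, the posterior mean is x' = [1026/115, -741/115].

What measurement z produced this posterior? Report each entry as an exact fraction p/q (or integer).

z = [1]

x̄ = F·x = [6, -9]
P̄ = F·P·Fᵀ + Q = [39 -18; -18 19]
S = H·P̄·Hᵀ + R = [115]
K = P̄·Hᵀ·S⁻¹ = [-24/115; -21/115]
x' − x̄ = [336/115, 294/115] = K·y
y = (KᵀK)⁻¹·Kᵀ·(x' − x̄) = [-14]
z = y + H·x̄ = [-14] + [15] = [1]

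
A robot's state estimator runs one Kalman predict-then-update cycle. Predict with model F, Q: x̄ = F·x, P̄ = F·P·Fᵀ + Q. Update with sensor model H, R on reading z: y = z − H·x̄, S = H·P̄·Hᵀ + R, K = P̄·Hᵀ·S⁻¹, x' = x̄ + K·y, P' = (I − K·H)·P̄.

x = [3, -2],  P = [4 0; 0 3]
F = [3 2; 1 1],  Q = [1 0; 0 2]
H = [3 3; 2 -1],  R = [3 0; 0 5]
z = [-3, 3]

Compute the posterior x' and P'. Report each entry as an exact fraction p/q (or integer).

x' = [259/523, -746/523]
P' = [2117/4707 -159/523; -159/523 252/523]

x̄ = F·x = [5, 1]
P̄ = F·P·Fᵀ + Q = [49 18; 18 9]
y = z − H·x̄ = [-21, -6]
S = H·P̄·Hᵀ + R = [849 321; 321 138]
K = P̄·Hᵀ·S⁻¹ = [686/4707 1133/4707; 93/523 -114/523]
x' = x̄ + K·y = [259/523, -746/523]
P' = (I − K·H)·P̄ = [2117/4707 -159/523; -159/523 252/523]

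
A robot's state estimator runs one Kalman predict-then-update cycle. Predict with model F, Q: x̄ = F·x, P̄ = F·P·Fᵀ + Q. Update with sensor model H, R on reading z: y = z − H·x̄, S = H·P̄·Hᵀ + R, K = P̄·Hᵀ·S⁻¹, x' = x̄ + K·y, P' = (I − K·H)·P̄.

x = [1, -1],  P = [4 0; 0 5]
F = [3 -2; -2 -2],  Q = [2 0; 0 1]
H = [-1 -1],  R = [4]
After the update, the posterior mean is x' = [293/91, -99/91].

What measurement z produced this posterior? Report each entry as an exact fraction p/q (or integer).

z = [-2]

x̄ = F·x = [5, 0]
P̄ = F·P·Fᵀ + Q = [58 -4; -4 37]
S = H·P̄·Hᵀ + R = [91]
K = P̄·Hᵀ·S⁻¹ = [-54/91; -33/91]
x' − x̄ = [-162/91, -99/91] = K·y
y = (KᵀK)⁻¹·Kᵀ·(x' − x̄) = [3]
z = y + H·x̄ = [3] + [-5] = [-2]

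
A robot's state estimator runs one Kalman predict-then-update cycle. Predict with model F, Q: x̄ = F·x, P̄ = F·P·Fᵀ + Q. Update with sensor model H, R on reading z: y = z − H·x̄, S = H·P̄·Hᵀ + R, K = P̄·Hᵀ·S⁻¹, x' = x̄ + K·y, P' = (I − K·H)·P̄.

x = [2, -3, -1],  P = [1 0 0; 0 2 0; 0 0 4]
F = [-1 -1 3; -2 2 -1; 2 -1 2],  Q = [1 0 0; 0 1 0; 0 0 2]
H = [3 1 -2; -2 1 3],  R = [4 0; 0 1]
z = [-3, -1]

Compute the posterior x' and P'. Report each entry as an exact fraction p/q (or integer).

x̄ = F·x = [-2, -9, 5]
P̄ = F·P·Fᵀ + Q = [40 -14 24; -14 17 -16; 24 -16 24]
y = z − H·x̄ = [22, -11]
S = H·P̄·Hᵀ + R = [169 -85; -85 66]
K = P̄·Hᵀ·S⁻¹ = [1958/3929 1212/3929; 207/3929 88/3929; 1208/3929 2032/3929]
x' = x̄ + K·y = [21886/3929, -31775/3929, 23869/3929]
P' = (I − K·H)·P̄ = [70260/3929 -65076/3929 68936/3929; -65076/3929 65608/3929 -65224/3929; 68936/3929 -65224/3929 68376/3929]

x' = [21886/3929, -31775/3929, 23869/3929]
P' = [70260/3929 -65076/3929 68936/3929; -65076/3929 65608/3929 -65224/3929; 68936/3929 -65224/3929 68376/3929]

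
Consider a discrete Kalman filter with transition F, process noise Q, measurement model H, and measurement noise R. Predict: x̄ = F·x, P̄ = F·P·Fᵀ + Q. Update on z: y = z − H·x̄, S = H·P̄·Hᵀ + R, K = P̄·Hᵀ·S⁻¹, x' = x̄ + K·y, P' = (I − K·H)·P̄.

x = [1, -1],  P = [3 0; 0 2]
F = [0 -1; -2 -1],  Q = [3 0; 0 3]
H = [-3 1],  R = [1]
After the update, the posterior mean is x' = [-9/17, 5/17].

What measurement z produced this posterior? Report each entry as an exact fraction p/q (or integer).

x̄ = F·x = [1, -1]
P̄ = F·P·Fᵀ + Q = [5 2; 2 17]
S = H·P̄·Hᵀ + R = [51]
K = P̄·Hᵀ·S⁻¹ = [-13/51; 11/51]
x' − x̄ = [-26/17, 22/17] = K·y
y = (KᵀK)⁻¹·Kᵀ·(x' − x̄) = [6]
z = y + H·x̄ = [6] + [-4] = [2]

z = [2]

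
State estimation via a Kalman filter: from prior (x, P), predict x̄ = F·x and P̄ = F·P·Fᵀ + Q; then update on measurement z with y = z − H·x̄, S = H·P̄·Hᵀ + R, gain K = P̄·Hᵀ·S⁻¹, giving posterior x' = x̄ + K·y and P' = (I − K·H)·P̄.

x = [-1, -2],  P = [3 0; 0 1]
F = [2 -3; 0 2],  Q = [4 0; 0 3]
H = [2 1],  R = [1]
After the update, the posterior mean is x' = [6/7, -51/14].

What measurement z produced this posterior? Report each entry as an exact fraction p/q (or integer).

x̄ = F·x = [4, -4]
P̄ = F·P·Fᵀ + Q = [25 -6; -6 7]
S = H·P̄·Hᵀ + R = [84]
K = P̄·Hᵀ·S⁻¹ = [11/21; -5/84]
x' − x̄ = [-22/7, 5/14] = K·y
y = (KᵀK)⁻¹·Kᵀ·(x' − x̄) = [-6]
z = y + H·x̄ = [-6] + [4] = [-2]

z = [-2]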